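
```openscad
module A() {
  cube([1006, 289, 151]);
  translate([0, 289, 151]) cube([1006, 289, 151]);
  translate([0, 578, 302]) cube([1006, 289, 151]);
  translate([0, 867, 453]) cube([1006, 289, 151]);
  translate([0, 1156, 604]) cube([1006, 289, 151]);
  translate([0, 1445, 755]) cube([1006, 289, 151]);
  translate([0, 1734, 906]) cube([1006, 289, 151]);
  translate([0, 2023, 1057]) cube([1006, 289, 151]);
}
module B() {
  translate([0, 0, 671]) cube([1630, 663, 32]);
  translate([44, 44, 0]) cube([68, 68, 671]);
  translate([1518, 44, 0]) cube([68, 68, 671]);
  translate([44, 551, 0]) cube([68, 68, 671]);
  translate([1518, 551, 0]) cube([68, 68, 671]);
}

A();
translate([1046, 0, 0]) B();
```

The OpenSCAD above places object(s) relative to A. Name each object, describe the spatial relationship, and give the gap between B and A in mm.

A is a staircase. B is a table. The table is on the floor beside the staircase on its +x side. The gap between the table and the staircase is 40 mm.

The table's nearest face is 40 mm from the staircase's +x face.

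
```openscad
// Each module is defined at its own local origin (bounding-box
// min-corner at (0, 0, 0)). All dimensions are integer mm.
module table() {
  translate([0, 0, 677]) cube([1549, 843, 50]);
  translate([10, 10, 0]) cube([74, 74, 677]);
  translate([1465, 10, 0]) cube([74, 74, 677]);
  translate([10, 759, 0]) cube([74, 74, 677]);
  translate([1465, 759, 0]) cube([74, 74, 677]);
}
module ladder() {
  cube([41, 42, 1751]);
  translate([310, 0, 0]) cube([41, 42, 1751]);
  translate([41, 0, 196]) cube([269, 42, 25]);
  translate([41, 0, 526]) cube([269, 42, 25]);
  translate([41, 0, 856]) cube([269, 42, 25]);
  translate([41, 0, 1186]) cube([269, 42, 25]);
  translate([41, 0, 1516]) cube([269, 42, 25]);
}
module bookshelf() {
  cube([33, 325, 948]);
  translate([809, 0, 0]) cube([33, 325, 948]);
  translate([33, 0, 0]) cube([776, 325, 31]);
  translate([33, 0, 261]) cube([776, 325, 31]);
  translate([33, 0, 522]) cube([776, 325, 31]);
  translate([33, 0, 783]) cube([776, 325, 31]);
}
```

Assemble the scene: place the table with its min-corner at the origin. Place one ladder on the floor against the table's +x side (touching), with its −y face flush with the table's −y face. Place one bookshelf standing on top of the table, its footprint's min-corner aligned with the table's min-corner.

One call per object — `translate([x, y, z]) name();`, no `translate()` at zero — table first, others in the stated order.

table();
translate([1549, 0, 0]) ladder();
translate([0, 0, 727]) bookshelf();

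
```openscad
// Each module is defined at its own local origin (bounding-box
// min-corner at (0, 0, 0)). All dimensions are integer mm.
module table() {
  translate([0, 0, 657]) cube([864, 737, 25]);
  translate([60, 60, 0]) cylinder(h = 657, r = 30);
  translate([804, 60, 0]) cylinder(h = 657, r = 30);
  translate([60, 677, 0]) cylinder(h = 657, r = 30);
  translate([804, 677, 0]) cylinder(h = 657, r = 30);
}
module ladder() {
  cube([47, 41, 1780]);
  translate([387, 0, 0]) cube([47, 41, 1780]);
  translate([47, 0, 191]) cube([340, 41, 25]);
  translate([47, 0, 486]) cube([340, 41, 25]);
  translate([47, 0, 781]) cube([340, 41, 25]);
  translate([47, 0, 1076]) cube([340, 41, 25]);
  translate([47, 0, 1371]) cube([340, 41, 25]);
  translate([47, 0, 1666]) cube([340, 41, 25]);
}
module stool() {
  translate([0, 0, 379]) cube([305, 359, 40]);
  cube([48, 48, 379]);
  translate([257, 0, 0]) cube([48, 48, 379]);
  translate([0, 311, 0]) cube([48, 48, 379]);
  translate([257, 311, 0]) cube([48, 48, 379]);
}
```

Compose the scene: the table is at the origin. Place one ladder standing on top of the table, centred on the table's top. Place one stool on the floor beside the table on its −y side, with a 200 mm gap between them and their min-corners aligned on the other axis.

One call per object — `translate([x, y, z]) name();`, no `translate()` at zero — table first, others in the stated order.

table();
translate([215, 348, 682]) ladder();
translate([0, -559, 0]) stool();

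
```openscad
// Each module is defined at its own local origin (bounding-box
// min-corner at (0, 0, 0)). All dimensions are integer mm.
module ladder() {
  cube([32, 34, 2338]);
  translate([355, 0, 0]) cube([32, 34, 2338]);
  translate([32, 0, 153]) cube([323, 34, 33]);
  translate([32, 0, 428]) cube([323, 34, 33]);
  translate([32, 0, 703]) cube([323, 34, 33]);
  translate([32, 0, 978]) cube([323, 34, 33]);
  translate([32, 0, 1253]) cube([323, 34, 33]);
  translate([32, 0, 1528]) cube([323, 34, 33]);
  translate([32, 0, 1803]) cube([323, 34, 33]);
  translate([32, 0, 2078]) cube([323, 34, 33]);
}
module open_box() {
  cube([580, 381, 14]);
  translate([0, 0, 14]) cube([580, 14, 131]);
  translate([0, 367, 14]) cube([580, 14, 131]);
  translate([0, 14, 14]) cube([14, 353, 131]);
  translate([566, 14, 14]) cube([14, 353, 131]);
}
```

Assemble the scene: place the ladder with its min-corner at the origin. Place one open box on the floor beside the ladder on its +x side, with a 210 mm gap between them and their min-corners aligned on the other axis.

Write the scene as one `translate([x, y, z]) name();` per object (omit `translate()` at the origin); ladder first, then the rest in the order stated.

ladder();
translate([597, 0, 0]) open_box();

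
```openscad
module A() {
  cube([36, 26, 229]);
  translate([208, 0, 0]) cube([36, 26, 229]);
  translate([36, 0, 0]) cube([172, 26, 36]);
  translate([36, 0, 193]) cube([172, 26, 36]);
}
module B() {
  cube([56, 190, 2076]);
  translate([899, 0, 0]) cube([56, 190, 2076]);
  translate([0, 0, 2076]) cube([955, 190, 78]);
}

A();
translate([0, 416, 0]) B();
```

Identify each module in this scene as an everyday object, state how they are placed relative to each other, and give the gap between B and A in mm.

The door frame's nearest face is 390 mm from the picture frame's +y face.

A is a picture frame. B is a door frame. The door frame is on the floor beside the picture frame on its +y side. The gap between the door frame and the picture frame is 390 mm.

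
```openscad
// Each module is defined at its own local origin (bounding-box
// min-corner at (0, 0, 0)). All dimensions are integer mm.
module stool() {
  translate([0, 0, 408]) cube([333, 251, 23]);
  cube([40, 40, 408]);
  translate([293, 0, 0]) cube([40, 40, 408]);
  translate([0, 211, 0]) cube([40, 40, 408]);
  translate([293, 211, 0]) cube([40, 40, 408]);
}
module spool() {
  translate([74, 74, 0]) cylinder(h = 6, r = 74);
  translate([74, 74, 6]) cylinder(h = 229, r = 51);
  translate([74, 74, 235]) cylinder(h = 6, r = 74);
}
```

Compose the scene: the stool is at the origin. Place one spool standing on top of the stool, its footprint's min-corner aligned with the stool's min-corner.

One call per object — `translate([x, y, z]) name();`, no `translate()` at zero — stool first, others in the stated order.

stool();
translate([0, 0, 431]) spool();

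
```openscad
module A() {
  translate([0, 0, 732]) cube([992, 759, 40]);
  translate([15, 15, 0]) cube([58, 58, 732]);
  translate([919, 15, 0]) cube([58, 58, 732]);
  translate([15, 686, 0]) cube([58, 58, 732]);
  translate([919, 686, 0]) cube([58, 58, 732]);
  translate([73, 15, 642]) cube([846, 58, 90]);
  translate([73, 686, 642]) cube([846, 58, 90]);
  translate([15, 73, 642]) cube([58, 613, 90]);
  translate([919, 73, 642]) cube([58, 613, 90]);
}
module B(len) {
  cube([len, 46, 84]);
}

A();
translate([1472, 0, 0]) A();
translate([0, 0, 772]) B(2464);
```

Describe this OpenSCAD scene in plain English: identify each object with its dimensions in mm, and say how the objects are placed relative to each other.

A is a rectangular dining table. The top is 992×759×40 mm with its upper surface at z = 772 mm. It stands on four 58×58 mm square legs, each inset 15 mm from the nearest pair of top edges, running from the floor to the underside of the top. Four apron rails, 58 mm thick and 90 mm tall, run between adjacent legs with their top edges flush with the underside of the top and their outer faces flush with the legs' outer faces.

B is a rectangular beam 2464 mm long (x), 46 mm deep (y), 84 mm thick (z).

The beam spans the tops of two tables placed 480 mm apart, resting at z = 772 mm.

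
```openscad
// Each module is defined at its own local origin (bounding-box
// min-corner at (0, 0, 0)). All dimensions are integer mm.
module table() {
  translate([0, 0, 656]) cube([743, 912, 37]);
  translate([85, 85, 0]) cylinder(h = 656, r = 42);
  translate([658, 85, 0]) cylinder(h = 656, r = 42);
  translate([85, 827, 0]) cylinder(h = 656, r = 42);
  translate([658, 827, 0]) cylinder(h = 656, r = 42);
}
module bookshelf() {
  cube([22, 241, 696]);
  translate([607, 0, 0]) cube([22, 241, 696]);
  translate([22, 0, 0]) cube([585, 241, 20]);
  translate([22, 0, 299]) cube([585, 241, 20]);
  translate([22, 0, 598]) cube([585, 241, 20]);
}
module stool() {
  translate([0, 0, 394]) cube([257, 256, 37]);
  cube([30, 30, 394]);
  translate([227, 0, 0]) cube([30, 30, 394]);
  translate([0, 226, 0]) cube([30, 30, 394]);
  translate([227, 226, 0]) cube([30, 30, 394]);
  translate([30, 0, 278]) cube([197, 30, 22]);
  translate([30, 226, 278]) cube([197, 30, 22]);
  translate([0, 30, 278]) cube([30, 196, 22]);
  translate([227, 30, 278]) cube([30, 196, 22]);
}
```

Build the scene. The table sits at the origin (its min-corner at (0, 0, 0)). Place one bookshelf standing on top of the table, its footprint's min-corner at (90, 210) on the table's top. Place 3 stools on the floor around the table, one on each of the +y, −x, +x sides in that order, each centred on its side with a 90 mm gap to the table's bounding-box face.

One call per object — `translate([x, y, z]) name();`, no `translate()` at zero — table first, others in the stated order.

table();
translate([90, 210, 693]) bookshelf();
translate([243, 1002, 0]) stool();
translate([-347, 328, 0]) stool();
translate([833, 328, 0]) stool();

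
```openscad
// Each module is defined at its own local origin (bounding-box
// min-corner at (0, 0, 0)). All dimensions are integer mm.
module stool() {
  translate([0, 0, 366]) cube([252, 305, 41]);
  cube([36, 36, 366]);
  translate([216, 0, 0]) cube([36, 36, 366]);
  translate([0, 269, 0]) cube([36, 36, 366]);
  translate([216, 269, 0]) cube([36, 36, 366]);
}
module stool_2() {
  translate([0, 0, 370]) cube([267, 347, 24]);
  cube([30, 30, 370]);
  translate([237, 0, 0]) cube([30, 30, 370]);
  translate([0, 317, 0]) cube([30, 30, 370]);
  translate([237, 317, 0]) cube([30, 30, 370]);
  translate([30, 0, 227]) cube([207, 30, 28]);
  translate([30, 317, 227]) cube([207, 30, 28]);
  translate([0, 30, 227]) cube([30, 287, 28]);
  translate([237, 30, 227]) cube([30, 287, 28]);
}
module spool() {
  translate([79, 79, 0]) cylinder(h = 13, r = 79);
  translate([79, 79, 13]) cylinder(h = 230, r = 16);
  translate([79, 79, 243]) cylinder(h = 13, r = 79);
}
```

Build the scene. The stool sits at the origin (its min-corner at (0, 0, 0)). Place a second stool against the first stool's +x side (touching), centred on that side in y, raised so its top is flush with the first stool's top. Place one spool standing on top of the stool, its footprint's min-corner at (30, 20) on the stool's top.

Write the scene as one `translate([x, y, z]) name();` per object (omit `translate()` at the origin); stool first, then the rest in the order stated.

stool();
translate([252, -21, 13]) stool_2();
translate([30, 20, 407]) spool();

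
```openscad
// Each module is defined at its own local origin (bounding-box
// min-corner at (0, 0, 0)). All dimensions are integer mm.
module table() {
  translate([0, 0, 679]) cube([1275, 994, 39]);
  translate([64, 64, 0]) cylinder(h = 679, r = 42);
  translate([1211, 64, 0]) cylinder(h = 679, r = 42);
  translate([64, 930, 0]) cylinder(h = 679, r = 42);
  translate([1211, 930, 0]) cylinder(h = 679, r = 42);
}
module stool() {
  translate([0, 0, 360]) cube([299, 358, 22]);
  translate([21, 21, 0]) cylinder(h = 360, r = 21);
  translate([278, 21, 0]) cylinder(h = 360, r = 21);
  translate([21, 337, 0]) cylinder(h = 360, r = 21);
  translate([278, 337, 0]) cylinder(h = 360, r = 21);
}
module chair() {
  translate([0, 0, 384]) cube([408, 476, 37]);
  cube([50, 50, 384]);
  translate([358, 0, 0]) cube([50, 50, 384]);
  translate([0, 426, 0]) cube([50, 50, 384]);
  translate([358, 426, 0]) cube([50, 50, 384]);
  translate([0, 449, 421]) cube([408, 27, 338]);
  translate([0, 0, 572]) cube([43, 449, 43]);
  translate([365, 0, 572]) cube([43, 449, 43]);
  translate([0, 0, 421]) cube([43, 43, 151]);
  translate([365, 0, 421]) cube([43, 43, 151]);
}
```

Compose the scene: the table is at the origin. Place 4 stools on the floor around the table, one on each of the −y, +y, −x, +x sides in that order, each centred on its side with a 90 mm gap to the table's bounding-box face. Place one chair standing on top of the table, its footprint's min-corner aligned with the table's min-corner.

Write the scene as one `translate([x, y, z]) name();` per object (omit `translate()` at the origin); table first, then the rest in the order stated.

table();
translate([488, -448, 0]) stool();
translate([488, 1084, 0]) stool();
translate([-389, 318, 0]) stool();
translate([1365, 318, 0]) stool();
translate([0, 0, 718]) chair();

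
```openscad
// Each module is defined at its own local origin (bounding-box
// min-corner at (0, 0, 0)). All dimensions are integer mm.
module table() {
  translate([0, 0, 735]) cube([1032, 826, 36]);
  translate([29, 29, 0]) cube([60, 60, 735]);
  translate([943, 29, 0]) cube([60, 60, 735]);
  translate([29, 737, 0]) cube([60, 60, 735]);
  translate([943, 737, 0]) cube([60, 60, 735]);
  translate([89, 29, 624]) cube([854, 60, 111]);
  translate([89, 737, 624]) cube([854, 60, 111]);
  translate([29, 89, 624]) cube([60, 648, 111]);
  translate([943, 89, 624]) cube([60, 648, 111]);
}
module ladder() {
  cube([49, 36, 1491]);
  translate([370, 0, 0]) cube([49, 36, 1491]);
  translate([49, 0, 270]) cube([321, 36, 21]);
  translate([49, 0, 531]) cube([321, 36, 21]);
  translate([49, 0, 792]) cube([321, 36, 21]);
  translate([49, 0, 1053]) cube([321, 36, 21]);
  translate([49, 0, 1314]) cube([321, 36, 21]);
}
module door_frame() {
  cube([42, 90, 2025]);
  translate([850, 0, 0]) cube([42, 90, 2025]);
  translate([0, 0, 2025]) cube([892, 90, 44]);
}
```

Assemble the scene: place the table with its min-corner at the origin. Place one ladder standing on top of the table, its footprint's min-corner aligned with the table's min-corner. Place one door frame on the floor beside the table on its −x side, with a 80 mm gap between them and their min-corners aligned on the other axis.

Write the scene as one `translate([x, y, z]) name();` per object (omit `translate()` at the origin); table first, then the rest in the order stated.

table();
translate([0, 0, 771]) ladder();
translate([-972, 0, 0]) door_frame();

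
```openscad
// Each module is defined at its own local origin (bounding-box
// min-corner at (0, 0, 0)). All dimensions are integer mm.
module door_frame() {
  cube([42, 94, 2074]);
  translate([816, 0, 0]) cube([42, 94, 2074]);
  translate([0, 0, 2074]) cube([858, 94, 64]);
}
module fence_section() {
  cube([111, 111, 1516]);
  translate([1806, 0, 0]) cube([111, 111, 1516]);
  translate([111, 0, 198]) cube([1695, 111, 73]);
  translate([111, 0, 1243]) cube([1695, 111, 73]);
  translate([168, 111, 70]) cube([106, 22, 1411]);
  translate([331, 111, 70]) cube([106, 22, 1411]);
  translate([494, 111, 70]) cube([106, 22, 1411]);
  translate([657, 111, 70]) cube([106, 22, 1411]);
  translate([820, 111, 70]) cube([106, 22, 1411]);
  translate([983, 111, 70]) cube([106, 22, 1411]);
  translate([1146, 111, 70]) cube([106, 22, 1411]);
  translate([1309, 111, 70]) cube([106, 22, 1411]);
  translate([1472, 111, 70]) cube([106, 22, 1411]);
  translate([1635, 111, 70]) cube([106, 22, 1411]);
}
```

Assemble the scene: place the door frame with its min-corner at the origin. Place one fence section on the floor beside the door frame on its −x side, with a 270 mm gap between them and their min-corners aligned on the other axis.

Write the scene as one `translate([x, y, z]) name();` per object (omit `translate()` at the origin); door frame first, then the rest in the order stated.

door_frame();
translate([-2187, 0, 0]) fence_section();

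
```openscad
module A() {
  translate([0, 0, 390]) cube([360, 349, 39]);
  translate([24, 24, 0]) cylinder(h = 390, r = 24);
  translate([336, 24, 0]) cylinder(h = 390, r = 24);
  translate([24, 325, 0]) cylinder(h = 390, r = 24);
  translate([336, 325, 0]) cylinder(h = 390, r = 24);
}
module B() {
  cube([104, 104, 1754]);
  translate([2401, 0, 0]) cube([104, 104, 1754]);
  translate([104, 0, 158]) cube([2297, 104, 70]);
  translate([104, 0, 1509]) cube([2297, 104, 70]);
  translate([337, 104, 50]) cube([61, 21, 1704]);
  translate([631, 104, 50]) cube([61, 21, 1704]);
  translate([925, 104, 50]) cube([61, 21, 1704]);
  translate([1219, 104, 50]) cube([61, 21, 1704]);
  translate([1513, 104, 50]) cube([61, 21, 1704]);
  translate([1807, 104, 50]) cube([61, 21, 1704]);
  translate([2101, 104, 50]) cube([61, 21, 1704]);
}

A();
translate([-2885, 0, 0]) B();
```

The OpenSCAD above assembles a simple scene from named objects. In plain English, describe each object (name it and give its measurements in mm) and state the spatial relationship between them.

A is a four-legged stool. The seat is a 360×349×39 mm slab whose top surface is at z = 429 mm; four round legs, each 48 mm in diameter, run from the floor (z = 0) to the underside of the seat, each leg's axis is inset half a diameter from the nearest pair of seat edges (so the leg's bounding box is flush with the corner).

B is a fence section. Two 104×104 mm posts, 1754 mm tall, stand on the floor with a clear span of 2297 mm between their inner faces. Two horizontal rails of 104×70 mm section span the gap between the posts with their undersides at z = 158 mm and z = 1509 mm, flush with the posts' −y face. 7 pickets, each 61 mm wide, 21 mm thick and 1704 mm tall, are fixed to the +y face of the rails with their bottoms at z = 50 mm, evenly spaced across the span with equal gaps (rounded down to the nearest mm) at the −x end and between each pair — any rounding remainder accumulates at the +x end.

The fence section is on the floor beside the stool on its −x side.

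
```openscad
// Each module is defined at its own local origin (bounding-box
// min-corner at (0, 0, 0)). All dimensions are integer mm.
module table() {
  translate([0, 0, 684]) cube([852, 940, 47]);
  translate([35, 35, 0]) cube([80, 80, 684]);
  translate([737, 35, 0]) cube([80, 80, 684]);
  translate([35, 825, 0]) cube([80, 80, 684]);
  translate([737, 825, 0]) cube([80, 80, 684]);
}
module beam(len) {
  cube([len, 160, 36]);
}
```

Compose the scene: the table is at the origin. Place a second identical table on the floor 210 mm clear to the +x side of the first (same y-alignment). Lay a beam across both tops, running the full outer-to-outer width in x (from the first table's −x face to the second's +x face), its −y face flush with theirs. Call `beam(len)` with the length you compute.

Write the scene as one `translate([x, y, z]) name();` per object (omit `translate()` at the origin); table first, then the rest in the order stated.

table();
translate([1062, 0, 0]) table();
translate([0, 0, 731]) beam(1914);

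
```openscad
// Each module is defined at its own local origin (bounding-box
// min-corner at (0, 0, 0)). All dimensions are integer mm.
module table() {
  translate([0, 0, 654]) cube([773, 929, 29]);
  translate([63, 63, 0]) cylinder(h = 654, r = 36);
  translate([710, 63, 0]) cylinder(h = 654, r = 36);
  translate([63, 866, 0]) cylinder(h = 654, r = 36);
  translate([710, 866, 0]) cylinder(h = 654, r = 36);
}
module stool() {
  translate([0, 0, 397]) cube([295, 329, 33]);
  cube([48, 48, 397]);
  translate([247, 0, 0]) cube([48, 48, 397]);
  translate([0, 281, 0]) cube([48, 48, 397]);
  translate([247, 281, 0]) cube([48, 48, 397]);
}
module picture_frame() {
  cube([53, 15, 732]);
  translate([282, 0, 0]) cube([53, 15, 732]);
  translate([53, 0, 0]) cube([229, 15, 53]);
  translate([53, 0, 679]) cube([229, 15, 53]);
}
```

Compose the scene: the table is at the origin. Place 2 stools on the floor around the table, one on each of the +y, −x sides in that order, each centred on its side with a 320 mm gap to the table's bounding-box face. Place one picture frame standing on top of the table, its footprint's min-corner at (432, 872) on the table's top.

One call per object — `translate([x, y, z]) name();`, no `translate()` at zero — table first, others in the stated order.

table();
translate([239, 1249, 0]) stool();
translate([-615, 300, 0]) stool();
translate([432, 872, 683]) picture_frame();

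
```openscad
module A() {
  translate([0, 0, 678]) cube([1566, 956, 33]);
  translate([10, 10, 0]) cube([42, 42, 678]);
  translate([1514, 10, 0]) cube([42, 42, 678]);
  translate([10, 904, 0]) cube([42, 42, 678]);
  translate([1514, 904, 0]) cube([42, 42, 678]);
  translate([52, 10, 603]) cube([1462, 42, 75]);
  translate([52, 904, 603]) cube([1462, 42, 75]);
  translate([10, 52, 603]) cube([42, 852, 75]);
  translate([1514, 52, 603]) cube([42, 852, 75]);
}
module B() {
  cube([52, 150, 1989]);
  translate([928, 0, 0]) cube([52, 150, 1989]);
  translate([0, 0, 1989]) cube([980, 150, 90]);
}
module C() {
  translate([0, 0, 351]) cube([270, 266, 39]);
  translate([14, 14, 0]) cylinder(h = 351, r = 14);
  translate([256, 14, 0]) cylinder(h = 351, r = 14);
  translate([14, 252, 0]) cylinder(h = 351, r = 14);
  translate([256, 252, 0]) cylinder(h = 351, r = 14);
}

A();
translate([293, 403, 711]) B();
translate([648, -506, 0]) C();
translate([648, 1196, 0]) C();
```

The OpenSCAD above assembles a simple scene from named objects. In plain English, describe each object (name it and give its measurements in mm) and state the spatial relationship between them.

A is a table with a 1566×956 mm rectangular top, 33 mm thick, top surface at z = 711 mm, supported by four 42×42 mm square legs, each inset 10 mm from the nearest pair of top edges, running from the floor. Four apron rails, 42 mm thick and 75 mm tall, run between adjacent legs with their top edges flush with the underside of the top and their outer faces flush with the legs' outer faces.

B is a rectangular door frame: two vertical jambs of 52×150 mm section, 1989 mm tall, with a clear opening 876 mm wide between their inner faces. A header 90 mm tall and 150 mm deep lies on top of the jambs and spans the full outside width.

C is a four-legged stool. The seat is 270×266 mm, 39 mm thick, top at z = 390 mm. It stands on four round legs, each 28 mm in diameter, from z = 0 to the seat underside, each leg's axis is inset half a diameter from the nearest pair of seat edges (so the leg's bounding box is flush with the corner).

The door frame is on top of the table, centred. Two stools sit around the table at the −y, +y sides.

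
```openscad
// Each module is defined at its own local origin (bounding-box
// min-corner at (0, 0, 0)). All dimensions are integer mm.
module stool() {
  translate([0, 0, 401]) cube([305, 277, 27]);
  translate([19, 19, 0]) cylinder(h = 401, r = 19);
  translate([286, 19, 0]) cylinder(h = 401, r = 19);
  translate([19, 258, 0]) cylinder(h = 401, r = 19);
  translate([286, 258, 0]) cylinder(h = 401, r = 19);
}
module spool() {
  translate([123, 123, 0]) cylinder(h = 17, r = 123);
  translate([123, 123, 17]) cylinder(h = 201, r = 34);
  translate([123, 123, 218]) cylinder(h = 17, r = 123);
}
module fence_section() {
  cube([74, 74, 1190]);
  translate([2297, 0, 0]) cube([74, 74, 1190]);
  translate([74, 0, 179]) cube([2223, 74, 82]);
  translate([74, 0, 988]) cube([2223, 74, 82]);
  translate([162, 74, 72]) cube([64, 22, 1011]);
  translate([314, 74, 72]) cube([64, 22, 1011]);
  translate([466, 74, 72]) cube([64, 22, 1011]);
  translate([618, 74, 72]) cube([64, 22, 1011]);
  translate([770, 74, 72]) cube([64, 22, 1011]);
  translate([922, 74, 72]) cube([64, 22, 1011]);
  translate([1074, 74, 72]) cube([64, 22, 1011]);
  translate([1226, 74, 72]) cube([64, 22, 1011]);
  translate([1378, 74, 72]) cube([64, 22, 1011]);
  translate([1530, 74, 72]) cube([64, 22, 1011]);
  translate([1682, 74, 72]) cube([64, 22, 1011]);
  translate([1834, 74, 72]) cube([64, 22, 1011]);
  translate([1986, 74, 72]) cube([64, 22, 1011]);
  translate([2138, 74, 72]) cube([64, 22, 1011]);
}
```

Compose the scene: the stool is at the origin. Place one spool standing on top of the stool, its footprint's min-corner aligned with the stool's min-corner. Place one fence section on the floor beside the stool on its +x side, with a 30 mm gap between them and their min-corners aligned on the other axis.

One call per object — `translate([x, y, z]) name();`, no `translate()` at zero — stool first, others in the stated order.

stool();
translate([0, 0, 428]) spool();
translate([335, 0, 0]) fence_section();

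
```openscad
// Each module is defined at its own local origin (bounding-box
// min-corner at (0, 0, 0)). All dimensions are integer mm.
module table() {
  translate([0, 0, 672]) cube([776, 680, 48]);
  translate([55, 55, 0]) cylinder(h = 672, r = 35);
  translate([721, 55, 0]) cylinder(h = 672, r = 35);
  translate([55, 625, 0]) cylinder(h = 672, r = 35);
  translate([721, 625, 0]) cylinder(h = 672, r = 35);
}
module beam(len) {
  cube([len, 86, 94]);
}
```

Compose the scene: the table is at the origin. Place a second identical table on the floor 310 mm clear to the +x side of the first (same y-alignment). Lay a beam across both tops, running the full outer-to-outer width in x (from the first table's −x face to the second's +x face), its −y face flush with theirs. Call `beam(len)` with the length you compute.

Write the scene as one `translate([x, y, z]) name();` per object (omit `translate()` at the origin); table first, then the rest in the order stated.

table();
translate([1086, 0, 0]) table();
translate([0, 0, 720]) beam(1862);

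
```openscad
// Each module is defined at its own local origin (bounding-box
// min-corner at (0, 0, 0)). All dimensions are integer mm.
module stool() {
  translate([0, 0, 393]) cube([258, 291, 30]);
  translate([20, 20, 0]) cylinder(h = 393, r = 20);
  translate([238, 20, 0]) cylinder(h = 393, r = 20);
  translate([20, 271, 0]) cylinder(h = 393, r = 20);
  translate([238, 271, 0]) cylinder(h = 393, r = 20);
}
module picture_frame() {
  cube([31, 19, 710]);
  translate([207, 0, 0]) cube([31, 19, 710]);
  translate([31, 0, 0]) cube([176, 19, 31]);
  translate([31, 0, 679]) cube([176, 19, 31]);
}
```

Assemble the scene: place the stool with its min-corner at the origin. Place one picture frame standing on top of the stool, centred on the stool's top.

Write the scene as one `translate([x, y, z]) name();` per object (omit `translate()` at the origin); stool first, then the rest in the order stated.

stool();
translate([10, 136, 423]) picture_frame();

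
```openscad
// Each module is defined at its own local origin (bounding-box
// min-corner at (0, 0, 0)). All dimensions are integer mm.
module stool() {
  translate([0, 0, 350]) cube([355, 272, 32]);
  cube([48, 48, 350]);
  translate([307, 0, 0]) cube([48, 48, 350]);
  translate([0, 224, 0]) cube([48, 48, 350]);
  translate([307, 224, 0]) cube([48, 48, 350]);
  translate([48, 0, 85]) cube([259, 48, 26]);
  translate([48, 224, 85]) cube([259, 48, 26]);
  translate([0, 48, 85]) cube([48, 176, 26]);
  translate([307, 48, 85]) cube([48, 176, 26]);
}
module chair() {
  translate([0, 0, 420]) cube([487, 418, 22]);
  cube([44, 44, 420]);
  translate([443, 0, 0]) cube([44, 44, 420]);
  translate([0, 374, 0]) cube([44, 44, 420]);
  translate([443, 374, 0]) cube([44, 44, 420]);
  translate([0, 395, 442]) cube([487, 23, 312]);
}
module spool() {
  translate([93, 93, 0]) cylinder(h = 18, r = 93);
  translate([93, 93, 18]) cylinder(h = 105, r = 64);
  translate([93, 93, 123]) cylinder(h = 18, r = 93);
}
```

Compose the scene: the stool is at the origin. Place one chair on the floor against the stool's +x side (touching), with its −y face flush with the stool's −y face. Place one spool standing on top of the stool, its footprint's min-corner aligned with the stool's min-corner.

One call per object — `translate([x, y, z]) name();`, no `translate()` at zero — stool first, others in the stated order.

stool();
translate([355, 0, 0]) chair();
translate([0, 0, 382]) spool();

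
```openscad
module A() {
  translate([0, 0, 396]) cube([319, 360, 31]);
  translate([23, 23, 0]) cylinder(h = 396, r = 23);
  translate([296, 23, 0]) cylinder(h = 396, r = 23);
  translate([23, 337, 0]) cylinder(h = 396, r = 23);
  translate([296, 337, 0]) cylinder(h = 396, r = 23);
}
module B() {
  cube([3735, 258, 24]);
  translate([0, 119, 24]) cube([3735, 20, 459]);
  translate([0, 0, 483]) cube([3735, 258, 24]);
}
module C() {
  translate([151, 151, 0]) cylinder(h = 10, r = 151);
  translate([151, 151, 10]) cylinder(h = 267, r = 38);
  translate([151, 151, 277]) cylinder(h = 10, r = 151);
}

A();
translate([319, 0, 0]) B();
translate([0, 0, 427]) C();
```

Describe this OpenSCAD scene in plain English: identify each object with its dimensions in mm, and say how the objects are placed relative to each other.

A is a four-legged stool. The seat is a 319×360×31 mm slab whose top surface is at z = 427 mm; four round legs, each 46 mm in diameter, run from the floor (z = 0) to the underside of the seat, each leg's axis is inset half a diameter from the nearest pair of seat edges (so the leg's bounding box is flush with the corner).

B is an I-beam lying along x, 3735 mm long. Overall section height 507 mm. Two flanges 258 mm wide (y) and 24 mm thick, one on the floor and one at the top; a web 20 mm thick runs between them, centred on the flange width.

C is a spool: two coaxial disc flanges of radius 151 mm and thickness 10 mm, joined by a core cylinder of radius 38 mm and height 267 mm. The lower flange rests on z = 0 and the three cylinders share a vertical axis.

The I-beam is against the stool's +x side, with their −y faces flush. The spool is on top of the stool.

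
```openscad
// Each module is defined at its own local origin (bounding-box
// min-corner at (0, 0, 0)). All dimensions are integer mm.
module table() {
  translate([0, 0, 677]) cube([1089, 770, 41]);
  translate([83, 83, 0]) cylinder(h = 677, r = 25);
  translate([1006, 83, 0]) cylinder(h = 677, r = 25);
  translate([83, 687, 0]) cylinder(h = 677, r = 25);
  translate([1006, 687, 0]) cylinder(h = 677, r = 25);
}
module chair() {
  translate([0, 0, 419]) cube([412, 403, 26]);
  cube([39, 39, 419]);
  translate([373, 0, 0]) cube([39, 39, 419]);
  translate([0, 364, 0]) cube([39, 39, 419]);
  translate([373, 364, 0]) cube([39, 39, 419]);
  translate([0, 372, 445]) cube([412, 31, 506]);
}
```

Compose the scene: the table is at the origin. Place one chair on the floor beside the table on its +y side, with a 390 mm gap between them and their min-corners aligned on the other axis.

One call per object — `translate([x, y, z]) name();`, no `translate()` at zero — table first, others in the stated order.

table();
translate([0, 1160, 0]) chair();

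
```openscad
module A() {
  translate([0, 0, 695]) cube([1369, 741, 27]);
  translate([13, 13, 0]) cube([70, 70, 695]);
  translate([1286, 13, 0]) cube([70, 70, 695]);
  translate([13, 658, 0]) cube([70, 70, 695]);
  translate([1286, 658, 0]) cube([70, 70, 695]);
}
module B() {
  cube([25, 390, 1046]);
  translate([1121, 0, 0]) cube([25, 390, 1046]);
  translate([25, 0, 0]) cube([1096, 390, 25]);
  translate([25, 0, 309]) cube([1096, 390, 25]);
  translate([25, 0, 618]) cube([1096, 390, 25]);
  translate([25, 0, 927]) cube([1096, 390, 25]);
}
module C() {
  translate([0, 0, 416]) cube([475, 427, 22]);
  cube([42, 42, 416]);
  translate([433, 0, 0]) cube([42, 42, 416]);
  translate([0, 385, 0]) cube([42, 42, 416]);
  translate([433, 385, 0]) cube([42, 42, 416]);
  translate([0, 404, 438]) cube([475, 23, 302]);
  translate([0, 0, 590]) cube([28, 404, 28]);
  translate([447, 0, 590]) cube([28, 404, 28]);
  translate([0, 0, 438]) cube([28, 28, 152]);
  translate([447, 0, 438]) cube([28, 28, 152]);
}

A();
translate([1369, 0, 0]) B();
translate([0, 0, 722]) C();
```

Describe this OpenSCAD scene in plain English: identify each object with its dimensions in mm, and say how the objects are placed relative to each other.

A is a table with a 1369×741 mm rectangular top, 27 mm thick, top surface at z = 722 mm, supported by four 70×70 mm square legs, each inset 13 mm from the nearest pair of top edges, running from the floor.

B is an open bookshelf. Two side panels, each 25 mm thick, 390 mm deep and 1046 mm tall, stand 1146 mm apart (outside-to-outside). Between them sit 4 shelves, each 25 mm thick and 390 mm deep, spanning the full gap between the sides. The bottom shelf rests on the floor (its underside at z = 0) and the clear gap between one shelf's top and the next shelf's underside is 284 mm.

C is a chair. The seat is a 475×427×22 mm slab with its top at z = 438 mm, on four 42×42 mm corner legs (flush with the seat edges, standing on z = 0). A flat backrest 23 mm thick, 302 mm tall, spans the full seat width and rises from the seat top along its +y edge, rear face flush with the rear of the seat. Two armrests of 28×28 mm section run along each side from the seat's front edge to the front of the backrest, top faces 180 mm above the seat top and outer faces flush with the seat's x-edges; a 28×28 mm post under the front of each armrest stands on the seat at the front corner.

The bookshelf is against the table's +x side, with their −y faces flush. The chair is on top of the table.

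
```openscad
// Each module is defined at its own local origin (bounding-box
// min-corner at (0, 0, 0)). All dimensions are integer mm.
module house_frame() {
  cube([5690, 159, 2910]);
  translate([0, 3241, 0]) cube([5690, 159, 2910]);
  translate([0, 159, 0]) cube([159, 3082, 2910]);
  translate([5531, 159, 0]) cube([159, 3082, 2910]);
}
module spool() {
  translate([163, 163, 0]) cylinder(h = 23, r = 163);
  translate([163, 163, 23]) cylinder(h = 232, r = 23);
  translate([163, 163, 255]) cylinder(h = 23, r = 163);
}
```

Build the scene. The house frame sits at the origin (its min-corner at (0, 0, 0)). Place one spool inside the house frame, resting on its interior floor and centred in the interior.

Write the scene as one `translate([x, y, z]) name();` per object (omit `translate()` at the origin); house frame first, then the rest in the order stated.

house_frame();
translate([2682, 1537, 0]) spool();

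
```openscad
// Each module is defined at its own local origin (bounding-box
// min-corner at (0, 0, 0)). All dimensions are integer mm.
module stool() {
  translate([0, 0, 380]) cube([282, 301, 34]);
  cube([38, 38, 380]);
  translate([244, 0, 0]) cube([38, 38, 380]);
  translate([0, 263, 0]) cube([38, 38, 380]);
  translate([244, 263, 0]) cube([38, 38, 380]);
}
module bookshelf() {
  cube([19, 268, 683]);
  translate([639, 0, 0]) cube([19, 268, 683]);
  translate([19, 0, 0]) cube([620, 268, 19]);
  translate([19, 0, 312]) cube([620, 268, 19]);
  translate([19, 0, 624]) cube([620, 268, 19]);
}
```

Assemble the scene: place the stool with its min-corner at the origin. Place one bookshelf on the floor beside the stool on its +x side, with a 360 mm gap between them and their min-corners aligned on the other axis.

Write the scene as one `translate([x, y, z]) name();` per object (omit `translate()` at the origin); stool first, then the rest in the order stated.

stool();
translate([642, 0, 0]) bookshelf();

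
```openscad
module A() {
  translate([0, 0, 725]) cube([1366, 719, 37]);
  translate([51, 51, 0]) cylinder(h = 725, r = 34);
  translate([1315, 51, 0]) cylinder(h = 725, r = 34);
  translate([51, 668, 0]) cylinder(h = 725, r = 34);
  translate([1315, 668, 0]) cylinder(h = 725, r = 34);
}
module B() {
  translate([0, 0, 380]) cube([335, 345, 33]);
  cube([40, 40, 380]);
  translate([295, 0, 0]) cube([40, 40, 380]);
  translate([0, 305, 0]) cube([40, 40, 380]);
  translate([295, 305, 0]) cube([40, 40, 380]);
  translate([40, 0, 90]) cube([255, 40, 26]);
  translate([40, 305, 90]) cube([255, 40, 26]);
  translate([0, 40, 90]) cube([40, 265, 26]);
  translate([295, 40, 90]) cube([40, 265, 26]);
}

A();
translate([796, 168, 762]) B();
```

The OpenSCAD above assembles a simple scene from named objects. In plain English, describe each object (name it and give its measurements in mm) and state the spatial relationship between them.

A is a table with a 1366×719 mm rectangular top, 37 mm thick, top surface at z = 762 mm, supported by four round legs of 68 mm diameter, each leg's bounding box inset 17 mm from the nearest pair of top edges, running from the floor.

B is a four-legged stool. The seat is a 335×345×33 mm slab whose top surface is at z = 413 mm; four square legs, each 40×40 mm in cross-section, run from the floor (z = 0) to the underside of the seat, each flush with a corner of the seat. Four stretchers, 40 mm wide and 26 mm tall, connect adjacent legs with their undersides at z = 90 mm, each running between the inner faces of the legs it joins and aligned with the legs' outer faces on the other axis.

The stool is on top of the table.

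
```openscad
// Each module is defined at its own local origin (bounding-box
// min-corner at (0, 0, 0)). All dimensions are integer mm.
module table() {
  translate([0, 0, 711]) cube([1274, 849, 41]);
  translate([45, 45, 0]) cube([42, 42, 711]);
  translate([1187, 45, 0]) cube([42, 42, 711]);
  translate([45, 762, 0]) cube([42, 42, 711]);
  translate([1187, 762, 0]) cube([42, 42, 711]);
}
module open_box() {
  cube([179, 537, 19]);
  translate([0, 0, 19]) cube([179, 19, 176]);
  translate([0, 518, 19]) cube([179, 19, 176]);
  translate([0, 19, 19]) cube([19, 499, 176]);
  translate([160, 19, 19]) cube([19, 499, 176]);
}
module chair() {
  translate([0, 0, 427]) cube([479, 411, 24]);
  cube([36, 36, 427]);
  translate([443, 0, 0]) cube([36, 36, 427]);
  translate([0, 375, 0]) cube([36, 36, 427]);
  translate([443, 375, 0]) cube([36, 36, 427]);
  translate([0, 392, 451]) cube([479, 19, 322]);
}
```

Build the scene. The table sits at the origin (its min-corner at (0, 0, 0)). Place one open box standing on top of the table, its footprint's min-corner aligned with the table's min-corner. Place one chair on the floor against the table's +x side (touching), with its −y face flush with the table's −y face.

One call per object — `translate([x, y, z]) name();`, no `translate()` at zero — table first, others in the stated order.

table();
translate([0, 0, 752]) open_box();
translate([1274, 0, 0]) chair();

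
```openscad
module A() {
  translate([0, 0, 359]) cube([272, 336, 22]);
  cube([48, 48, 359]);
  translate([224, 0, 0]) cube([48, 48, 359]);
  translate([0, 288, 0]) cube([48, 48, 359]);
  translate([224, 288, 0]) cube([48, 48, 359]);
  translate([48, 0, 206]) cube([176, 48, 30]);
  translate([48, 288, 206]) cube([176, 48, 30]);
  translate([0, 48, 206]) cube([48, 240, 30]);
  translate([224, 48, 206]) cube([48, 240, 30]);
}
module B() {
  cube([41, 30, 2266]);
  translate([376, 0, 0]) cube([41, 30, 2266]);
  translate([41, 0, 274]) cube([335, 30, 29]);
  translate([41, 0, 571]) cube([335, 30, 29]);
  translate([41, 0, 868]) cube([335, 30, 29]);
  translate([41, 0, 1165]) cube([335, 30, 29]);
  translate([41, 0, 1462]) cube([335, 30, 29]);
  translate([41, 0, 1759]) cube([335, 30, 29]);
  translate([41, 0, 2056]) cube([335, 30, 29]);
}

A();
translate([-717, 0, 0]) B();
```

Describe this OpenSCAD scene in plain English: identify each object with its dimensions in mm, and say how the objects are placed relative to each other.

A is a four-legged stool. The seat is 272×336 mm, 22 mm thick, top at z = 381 mm. It stands on four square legs, each 48×48 mm in cross-section, from z = 0 to the seat underside, each flush with a corner of the seat. Four stretchers, 48 mm wide and 30 mm tall, connect adjacent legs with their undersides at z = 206 mm, each running between the inner faces of the legs it joins and aligned with the legs' outer faces on the other axis.

B is a straight ladder. Two 41×30 mm vertical rails, 2266 mm tall, stand 417 mm apart (outside-to-outside) with their front faces coplanar on the −y side. 7 rungs, each 30 mm deep and 29 mm tall, span between the inner faces of the rails, front faces flush with the rails. The lowest rung's underside is at z = 274 mm and rungs are spaced 297 mm apart (underside to underside).

The ladder is on the floor beside the stool on its −x side.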